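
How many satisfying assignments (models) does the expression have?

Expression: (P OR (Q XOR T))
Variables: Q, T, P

Satisfying assignments: (0,0,1), (0,1,0), (0,1,1), (1,0,0), (1,0,1), (1,1,1)
Count: 6 out of 8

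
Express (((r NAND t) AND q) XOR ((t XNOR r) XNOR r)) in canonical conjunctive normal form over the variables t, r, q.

(t OR r OR q) AND (t OR NOT r OR q) AND (NOT t OR r OR NOT q)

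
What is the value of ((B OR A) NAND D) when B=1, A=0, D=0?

Substituting: ((1 OR 0) NAND 0)
= 1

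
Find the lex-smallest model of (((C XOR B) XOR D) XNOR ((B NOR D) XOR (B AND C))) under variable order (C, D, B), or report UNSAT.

C=0, D=1, B=1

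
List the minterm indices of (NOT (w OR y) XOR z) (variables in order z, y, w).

Σm(0, 5, 6, 7) = (NOT z AND NOT y AND NOT w) OR (z AND NOT y AND w) OR (z AND y AND NOT w) OR (z AND y AND w)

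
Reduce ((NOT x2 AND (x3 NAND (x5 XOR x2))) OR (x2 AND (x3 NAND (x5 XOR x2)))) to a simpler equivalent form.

By distribution ((E AND v) OR (E AND NOT v) = E):
= (x3 NAND (x5 XOR x2))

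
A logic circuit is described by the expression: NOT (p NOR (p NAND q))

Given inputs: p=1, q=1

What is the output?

Substituting: NOT (1 NOR (1 NAND 1))
= 1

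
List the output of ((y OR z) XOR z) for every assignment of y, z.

y | z | Output
--------------
0 | 0 | 0
0 | 1 | 0
1 | 0 | 1
1 | 1 | 0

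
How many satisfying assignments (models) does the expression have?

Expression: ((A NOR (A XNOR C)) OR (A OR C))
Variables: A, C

Satisfying assignments: (0,1), (1,0), (1,1)
Count: 3 out of 4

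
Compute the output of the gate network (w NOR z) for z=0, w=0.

Substituting: (0 NOR 0)
= 1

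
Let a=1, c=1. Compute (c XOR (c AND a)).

Substituting: (1 XOR (1 AND 1))
= 0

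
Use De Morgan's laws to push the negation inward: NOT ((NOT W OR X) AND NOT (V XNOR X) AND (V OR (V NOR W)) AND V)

NOT (NOT W OR X) OR (V XNOR X) OR NOT (V OR (V NOR W)) OR NOT V
De Morgan's: NOT(AND of terms) = OR of negations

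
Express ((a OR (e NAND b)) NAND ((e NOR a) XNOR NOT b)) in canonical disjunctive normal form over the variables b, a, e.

(NOT b AND NOT a AND e) OR (NOT b AND a AND NOT e) OR (NOT b AND a AND e) OR (b AND NOT a AND NOT e) OR (b AND NOT a AND e)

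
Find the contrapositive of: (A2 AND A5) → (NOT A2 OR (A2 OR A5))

Contrapositive: NOT (NOT A2 OR (A2 OR A5)) → NOT (A2 AND A5)
Note: A statement and its contrapositive are logically equivalent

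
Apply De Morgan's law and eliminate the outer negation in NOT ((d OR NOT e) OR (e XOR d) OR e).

NOT (d OR NOT e) AND NOT (e XOR d) AND NOT e
De Morgan's: NOT(OR of terms) = AND of negations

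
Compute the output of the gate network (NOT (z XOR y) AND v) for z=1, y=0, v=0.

Substituting: (NOT (1 XOR 0) AND 0)
= 0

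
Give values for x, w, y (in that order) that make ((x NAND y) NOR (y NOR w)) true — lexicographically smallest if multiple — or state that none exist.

x=1, w=0, y=1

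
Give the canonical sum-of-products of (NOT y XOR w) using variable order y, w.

Σm(0, 3) = (NOT y AND NOT w) OR (y AND w)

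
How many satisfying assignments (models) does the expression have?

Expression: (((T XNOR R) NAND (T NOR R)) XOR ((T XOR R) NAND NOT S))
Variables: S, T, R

Satisfying assignments: (0,0,0), (0,0,1), (0,1,0), (1,0,0)
Count: 4 out of 8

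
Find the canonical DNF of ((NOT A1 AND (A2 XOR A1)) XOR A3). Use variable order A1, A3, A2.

(NOT A1 AND NOT A3 AND A2) OR (NOT A1 AND A3 AND NOT A2) OR (A1 AND A3 AND NOT A2) OR (A1 AND A3 AND A2)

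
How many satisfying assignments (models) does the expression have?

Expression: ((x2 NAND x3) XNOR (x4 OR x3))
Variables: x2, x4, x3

Satisfying assignments: (0,0,1), (0,1,0), (0,1,1), (1,1,0)
Count: 4 out of 8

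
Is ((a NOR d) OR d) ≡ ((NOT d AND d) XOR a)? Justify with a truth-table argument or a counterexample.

No. Counterexample: with d=0, a=0, Expression 1 = 1 but Expression 2 = 0.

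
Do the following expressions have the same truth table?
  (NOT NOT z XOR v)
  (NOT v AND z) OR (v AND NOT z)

Yes, they are equivalent — the two output columns agree on all 4 assignments:
v | z | Expression 1 | Expression 2
-----------------------------------
0 | 0 | 0 | 0
0 | 1 | 1 | 1
1 | 0 | 1 | 1
1 | 1 | 0 | 0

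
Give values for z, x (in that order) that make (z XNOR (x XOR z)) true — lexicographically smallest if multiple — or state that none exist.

z=0, x=0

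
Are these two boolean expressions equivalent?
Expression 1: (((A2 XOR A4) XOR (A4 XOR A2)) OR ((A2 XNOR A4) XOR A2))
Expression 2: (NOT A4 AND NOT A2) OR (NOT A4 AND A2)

Yes, they are equivalent — the two output columns agree on all 4 assignments:
A4 | A2 | Expression 1 | Expression 2
-------------------------------------
0 | 0 | 1 | 1
0 | 1 | 1 | 1
1 | 0 | 0 | 0
1 | 1 | 0 | 0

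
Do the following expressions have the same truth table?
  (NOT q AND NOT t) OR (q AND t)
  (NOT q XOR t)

Yes, they are equivalent — the two output columns agree on all 4 assignments:
q | t | Expression 1 | Expression 2
-----------------------------------
0 | 0 | 1 | 1
0 | 1 | 0 | 0
1 | 0 | 0 | 0
1 | 1 | 1 | 1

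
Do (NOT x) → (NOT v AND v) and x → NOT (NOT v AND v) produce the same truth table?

No, Inverse is not equivalent to original (counterexample: x=0, v=0)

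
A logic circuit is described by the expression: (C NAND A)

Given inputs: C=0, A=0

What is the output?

Substituting: (0 NAND 0)
= 1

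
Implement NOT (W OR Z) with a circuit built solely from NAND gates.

(((W NAND W) NAND (Z NAND Z)) NAND ((W NAND W) NAND (Z NAND Z)))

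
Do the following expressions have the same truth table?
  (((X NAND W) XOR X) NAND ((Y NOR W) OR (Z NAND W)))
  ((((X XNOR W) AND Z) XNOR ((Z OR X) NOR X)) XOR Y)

No. Counterexample: with Y=0, X=1, Z=0, W=1, Expression 1 = 0 but Expression 2 = 1.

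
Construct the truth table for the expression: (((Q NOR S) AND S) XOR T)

S | Q | T | Output
------------------
0 | 0 | 0 | 0
0 | 0 | 1 | 1
0 | 1 | 0 | 0
0 | 1 | 1 | 1
1 | 0 | 0 | 0
1 | 0 | 1 | 1
1 | 1 | 0 | 0
1 | 1 | 1 | 1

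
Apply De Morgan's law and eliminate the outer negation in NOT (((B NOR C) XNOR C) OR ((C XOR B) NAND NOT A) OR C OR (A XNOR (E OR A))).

NOT ((B NOR C) XNOR C) AND NOT ((C XOR B) NAND NOT A) AND NOT C AND NOT (A XNOR (E OR A))
De Morgan's: NOT(OR of terms) = AND of negations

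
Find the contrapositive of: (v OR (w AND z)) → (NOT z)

Contrapositive: z → NOT (v OR (w AND z))
Note: A statement and its contrapositive are logically equivalent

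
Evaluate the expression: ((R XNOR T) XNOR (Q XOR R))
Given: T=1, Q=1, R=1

Substituting: ((1 XNOR 1) XNOR (1 XOR 1))
= 0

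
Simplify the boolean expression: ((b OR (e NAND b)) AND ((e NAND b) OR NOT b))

By distribution ((E OR v) AND (E OR NOT v) = E):
= (e NAND b)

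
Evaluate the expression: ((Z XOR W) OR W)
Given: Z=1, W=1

Substituting: ((1 XOR 1) OR 1)
= 1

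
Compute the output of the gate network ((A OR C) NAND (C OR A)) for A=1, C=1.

Substituting: ((1 OR 1) NAND (1 OR 1))
= 0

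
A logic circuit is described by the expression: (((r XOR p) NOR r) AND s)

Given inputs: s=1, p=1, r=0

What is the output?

Substituting: (((0 XOR 1) NOR 0) AND 1)
= 0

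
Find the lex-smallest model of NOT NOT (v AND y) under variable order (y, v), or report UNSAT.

y=1, v=1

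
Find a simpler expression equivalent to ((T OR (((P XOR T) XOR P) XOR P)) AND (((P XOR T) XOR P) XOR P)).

By absorption (E AND (E OR v) = E) then XOR self-cancellation ((E XOR v) XOR v = E):
= (P XOR T)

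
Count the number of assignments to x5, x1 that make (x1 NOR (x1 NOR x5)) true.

Satisfying assignments: (1,0)
Count: 1 out of 4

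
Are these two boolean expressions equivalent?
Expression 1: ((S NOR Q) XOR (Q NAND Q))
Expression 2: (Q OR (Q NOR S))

No. Counterexample: with S=0, Q=0, Expression 1 = 0 but Expression 2 = 1.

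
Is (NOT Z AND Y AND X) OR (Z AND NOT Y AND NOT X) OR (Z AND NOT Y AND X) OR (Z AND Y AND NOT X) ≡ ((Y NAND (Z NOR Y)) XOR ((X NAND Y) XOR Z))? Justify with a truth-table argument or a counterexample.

Yes, they are equivalent — the two output columns agree on all 8 assignments:
Z | Y | X | Expression 1 | Expression 2
---------------------------------------
0 | 0 | 0 | 0 | 0
0 | 0 | 1 | 0 | 0
0 | 1 | 0 | 0 | 0
0 | 1 | 1 | 1 | 1
1 | 0 | 0 | 1 | 1
1 | 0 | 1 | 1 | 1
1 | 1 | 0 | 1 | 1
1 | 1 | 1 | 0 | 0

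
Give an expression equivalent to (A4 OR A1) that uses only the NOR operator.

((A4 NOR A1) NOR (A4 NOR A1))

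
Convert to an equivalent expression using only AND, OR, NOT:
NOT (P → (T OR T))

P AND NOT (T OR T)
(Negated implication: NOT(A → B) = A AND NOT B)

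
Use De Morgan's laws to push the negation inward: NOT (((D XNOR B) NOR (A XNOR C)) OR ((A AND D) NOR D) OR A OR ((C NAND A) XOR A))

NOT ((D XNOR B) NOR (A XNOR C)) AND NOT ((A AND D) NOR D) AND NOT A AND NOT ((C NAND A) XOR A)
De Morgan's: NOT(OR of terms) = AND of negations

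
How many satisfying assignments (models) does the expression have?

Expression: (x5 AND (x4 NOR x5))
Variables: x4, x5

No assignment satisfies the expression.
Count: 0 out of 4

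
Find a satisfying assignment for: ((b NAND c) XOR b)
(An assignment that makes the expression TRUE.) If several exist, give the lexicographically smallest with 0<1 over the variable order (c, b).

c=0, b=0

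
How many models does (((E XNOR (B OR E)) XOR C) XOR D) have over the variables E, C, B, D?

Satisfying assignments: (0,0,0,0), (0,0,1,1), (0,1,0,1), (0,1,1,0), (1,0,0,0), (1,0,1,0), (1,1,0,1), (1,1,1,1)
Count: 8 out of 16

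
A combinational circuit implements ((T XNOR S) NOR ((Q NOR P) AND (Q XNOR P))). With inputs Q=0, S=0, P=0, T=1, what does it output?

Substituting: ((1 XNOR 0) NOR ((0 NOR 0) AND (0 XNOR 0)))
= 0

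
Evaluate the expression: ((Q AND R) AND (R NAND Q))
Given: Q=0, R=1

Substituting: ((0 AND 1) AND (1 NAND 0))
= 0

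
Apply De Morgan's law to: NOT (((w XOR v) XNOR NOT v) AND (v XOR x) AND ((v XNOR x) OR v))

NOT ((w XOR v) XNOR NOT v) OR NOT (v XOR x) OR NOT ((v XNOR x) OR v)
De Morgan's: NOT(AND of terms) = OR of negations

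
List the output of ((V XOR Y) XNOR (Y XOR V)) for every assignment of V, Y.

V | Y | Output
--------------
0 | 0 | 1
0 | 1 | 1
1 | 0 | 1
1 | 1 | 1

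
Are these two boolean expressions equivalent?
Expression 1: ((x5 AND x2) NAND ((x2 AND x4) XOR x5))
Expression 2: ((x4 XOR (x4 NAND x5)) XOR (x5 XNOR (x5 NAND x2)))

No. Counterexample: with x2=0, x4=0, x5=1, Expression 1 = 1 but Expression 2 = 0.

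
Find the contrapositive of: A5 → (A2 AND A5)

Contrapositive: NOT (A2 AND A5) → NOT A5
Note: A statement and its contrapositive are logically equivalent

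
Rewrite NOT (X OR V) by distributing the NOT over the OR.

NOT X AND NOT V
De Morgan's: NOT(OR of terms) = AND of negations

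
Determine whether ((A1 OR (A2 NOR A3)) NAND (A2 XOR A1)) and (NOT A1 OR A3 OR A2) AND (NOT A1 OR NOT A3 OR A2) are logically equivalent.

Yes, they are equivalent — the two output columns agree on all 8 assignments:
A1 | A3 | A2 | Expression 1 | Expression 2
------------------------------------------
0 | 0 | 0 | 1 | 1
0 | 0 | 1 | 1 | 1
0 | 1 | 0 | 1 | 1
0 | 1 | 1 | 1 | 1
1 | 0 | 0 | 0 | 0
1 | 0 | 1 | 1 | 1
1 | 1 | 0 | 0 | 0
1 | 1 | 1 | 1 | 1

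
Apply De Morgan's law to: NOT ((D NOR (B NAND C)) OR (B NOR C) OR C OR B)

NOT (D NOR (B NAND C)) AND NOT (B NOR C) AND NOT C AND NOT B
De Morgan's: NOT(OR of terms) = AND of negations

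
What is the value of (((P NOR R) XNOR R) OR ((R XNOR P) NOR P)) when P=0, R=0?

Substituting: (((0 NOR 0) XNOR 0) OR ((0 XNOR 0) NOR 0))
= 0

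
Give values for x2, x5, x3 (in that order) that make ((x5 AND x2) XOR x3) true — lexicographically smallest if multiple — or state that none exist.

x2=0, x5=0, x3=1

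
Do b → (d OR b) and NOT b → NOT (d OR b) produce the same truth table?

No, Inverse is not equivalent to original (counterexample: d=1, b=0)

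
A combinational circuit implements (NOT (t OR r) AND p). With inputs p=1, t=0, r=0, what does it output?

Substituting: (NOT (0 OR 0) AND 1)
= 1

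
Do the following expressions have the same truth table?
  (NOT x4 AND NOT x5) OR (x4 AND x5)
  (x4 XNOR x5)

Yes, they are equivalent — the two output columns agree on all 4 assignments:
x4 | x5 | Expression 1 | Expression 2
-------------------------------------
0 | 0 | 1 | 1
0 | 1 | 0 | 0
1 | 0 | 0 | 0
1 | 1 | 1 | 1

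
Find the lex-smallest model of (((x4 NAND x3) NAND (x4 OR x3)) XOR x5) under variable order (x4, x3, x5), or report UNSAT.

x4=0, x3=0, x5=0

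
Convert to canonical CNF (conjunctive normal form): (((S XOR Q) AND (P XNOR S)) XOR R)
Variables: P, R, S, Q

(P OR R OR S OR Q) AND (P OR R OR NOT S OR Q) AND (P OR R OR NOT S OR NOT Q) AND (P OR NOT R OR S OR NOT Q) AND (NOT P OR R OR S OR Q) AND (NOT P OR R OR S OR NOT Q) AND (NOT P OR R OR NOT S OR NOT Q) AND (NOT P OR NOT R OR NOT S OR Q)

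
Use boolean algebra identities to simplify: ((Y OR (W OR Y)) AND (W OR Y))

By absorption (E AND (E OR v) = E):
= (W OR Y)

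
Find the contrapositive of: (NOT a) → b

Contrapositive: NOT b → a
Note: A statement and its contrapositive are logically equivalent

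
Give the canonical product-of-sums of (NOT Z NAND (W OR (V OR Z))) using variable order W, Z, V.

ΠM(1, 4, 5) = (W OR Z OR NOT V) AND (NOT W OR Z OR V) AND (NOT W OR Z OR NOT V)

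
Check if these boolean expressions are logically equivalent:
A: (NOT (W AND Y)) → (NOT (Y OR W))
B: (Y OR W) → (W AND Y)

Yes, Contrapositive is always equivalent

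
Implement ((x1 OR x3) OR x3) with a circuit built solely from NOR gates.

((((x1 NOR x3) NOR (x1 NOR x3)) NOR x3) NOR (((x1 NOR x3) NOR (x1 NOR x3)) NOR x3))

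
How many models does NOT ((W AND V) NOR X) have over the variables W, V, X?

Satisfying assignments: (0,0,1), (0,1,1), (1,0,1), (1,1,0), (1,1,1)
Count: 5 out of 8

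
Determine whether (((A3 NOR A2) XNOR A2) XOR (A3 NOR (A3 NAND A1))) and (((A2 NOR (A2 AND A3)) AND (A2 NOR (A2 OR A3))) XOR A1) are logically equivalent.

No. Counterexample: with A1=0, A2=0, A3=0, Expression 1 = 0 but Expression 2 = 1.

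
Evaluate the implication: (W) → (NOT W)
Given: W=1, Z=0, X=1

Antecedent (W) = 1; consequent (NOT W) = 0.
1 → 0 = 0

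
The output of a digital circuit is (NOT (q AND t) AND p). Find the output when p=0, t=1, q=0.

Substituting: (NOT (0 AND 1) AND 0)
= 0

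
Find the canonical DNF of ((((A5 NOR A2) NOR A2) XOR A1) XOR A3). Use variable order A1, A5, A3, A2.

(NOT A1 AND NOT A5 AND A3 AND NOT A2) OR (NOT A1 AND NOT A5 AND A3 AND A2) OR (NOT A1 AND A5 AND NOT A3 AND NOT A2) OR (NOT A1 AND A5 AND A3 AND A2) OR (A1 AND NOT A5 AND NOT A3 AND NOT A2) OR (A1 AND NOT A5 AND NOT A3 AND A2) OR (A1 AND A5 AND NOT A3 AND A2) OR (A1 AND A5 AND A3 AND NOT A2)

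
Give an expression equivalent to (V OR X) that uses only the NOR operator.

((V NOR X) NOR (V NOR X))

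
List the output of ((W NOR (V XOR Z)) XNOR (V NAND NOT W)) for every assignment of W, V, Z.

W | V | Z | Output
------------------
0 | 0 | 0 | 1
0 | 0 | 1 | 0
0 | 1 | 0 | 1
0 | 1 | 1 | 0
1 | 0 | 0 | 0
1 | 0 | 1 | 0
1 | 1 | 0 | 0
1 | 1 | 1 | 0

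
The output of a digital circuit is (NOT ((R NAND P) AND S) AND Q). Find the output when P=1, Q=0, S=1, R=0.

Substituting: (NOT ((0 NAND 1) AND 1) AND 0)
= 0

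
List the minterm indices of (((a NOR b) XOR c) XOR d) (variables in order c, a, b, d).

Σm(0, 3, 5, 7, 9, 10, 12, 14) = (NOT c AND NOT a AND NOT b AND NOT d) OR (NOT c AND NOT a AND b AND d) OR (NOT c AND a AND NOT b AND d) OR (NOT c AND a AND b AND d) OR (c AND NOT a AND NOT b AND d) OR (c AND NOT a AND b AND NOT d) OR (c AND a AND NOT b AND NOT d) OR (c AND a AND b AND NOT d)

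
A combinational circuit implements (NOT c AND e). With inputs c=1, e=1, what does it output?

Substituting: (NOT 1 AND 1)
= 0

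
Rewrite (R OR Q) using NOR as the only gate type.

((R NOR Q) NOR (R NOR Q))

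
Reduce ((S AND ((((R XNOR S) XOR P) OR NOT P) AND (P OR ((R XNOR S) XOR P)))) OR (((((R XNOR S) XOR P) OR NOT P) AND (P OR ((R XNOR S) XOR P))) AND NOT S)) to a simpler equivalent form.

By distribution ((E AND v) OR (E AND NOT v) = E) then distribution ((E OR v) AND (E OR NOT v) = E):
= ((R XNOR S) XOR P)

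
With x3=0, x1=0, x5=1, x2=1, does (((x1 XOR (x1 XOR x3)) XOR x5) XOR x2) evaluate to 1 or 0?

Substituting: (((0 XOR (0 XOR 0)) XOR 1) XOR 1)
= 0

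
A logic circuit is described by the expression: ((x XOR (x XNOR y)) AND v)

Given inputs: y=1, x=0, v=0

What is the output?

Substituting: ((0 XOR (0 XNOR 1)) AND 0)
= 0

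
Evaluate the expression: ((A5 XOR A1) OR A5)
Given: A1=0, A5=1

Substituting: ((1 XOR 0) OR 1)
= 1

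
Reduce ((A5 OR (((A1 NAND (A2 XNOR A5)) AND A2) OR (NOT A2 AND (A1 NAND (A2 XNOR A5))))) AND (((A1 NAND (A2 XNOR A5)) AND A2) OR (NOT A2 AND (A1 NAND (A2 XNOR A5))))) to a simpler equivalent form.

By absorption (E AND (E OR v) = E) then distribution ((E AND v) OR (E AND NOT v) = E):
= (A1 NAND (A2 XNOR A5))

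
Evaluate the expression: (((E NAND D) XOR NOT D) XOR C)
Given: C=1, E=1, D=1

Substituting: (((1 NAND 1) XOR NOT 1) XOR 1)
= 1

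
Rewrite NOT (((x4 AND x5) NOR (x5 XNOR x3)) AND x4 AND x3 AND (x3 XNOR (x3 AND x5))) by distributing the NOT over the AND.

NOT ((x4 AND x5) NOR (x5 XNOR x3)) OR NOT x4 OR NOT x3 OR NOT (x3 XNOR (x3 AND x5))
De Morgan's: NOT(AND of terms) = OR of negations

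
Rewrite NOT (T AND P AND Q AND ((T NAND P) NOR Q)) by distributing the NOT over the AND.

NOT T OR NOT P OR NOT Q OR NOT ((T NAND P) NOR Q)
De Morgan's: NOT(AND of terms) = OR of negations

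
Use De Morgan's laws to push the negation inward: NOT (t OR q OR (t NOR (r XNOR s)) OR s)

NOT t AND NOT q AND NOT (t NOR (r XNOR s)) AND NOT s
De Morgan's: NOT(OR of terms) = AND of negations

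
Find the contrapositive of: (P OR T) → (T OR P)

Contrapositive: NOT (T OR P) → NOT (P OR T)
Note: A statement and its contrapositive are logically equivalent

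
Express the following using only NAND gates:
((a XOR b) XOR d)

((((a NAND (a NAND b)) NAND (b NAND (a NAND b))) NAND (((a NAND (a NAND b)) NAND (b NAND (a NAND b))) NAND d)) NAND (d NAND (((a NAND (a NAND b)) NAND (b NAND (a NAND b))) NAND d)))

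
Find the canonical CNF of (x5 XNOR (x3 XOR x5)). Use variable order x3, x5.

(NOT x3 OR x5) AND (NOT x3 OR NOT x5)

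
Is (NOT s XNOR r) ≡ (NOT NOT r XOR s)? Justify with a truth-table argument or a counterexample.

Yes, they are equivalent — the two output columns agree on all 4 assignments:
r | s | Expression 1 | Expression 2
-----------------------------------
0 | 0 | 0 | 0
0 | 1 | 1 | 1
1 | 0 | 1 | 1
1 | 1 | 0 | 0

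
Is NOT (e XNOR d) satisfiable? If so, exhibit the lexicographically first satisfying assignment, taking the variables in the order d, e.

d=0, e=1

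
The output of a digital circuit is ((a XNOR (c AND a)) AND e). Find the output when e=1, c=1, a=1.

Substituting: ((1 XNOR (1 AND 1)) AND 1)
= 1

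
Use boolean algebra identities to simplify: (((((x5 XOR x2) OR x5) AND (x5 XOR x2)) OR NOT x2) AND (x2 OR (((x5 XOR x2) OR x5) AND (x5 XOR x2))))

By distribution ((E OR v) AND (E OR NOT v) = E) then absorption (E AND (E OR v) = E):
= (x5 XOR x2)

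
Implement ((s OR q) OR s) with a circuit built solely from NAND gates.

((((s NAND s) NAND (q NAND q)) NAND ((s NAND s) NAND (q NAND q))) NAND (s NAND s))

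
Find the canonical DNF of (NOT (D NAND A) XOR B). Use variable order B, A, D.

(NOT B AND A AND D) OR (B AND NOT A AND NOT D) OR (B AND NOT A AND D) OR (B AND A AND NOT D)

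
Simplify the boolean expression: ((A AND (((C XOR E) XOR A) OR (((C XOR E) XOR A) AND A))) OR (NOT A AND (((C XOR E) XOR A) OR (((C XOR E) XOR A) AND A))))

By distribution ((E AND v) OR (E AND NOT v) = E) then absorption (E OR (E AND v) = E):
= ((C XOR E) XOR A)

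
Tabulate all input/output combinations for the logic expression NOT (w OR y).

y | w | Output
--------------
0 | 0 | 1
0 | 1 | 0
1 | 0 | 0
1 | 1 | 0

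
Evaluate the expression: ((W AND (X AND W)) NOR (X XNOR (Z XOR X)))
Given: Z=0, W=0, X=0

Substituting: ((0 AND (0 AND 0)) NOR (0 XNOR (0 XOR 0)))
= 0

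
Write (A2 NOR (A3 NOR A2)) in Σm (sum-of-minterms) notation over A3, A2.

Σm(2) = (A3 AND NOT A2)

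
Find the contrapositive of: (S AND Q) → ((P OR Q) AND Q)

Contrapositive: NOT ((P OR Q) AND Q) → NOT (S AND Q)
Note: A statement and its contrapositive are logically equivalent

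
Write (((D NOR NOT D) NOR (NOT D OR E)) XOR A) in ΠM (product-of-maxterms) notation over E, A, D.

ΠM(0, 3, 4, 5) = (E OR A OR D) AND (E OR NOT A OR NOT D) AND (NOT E OR A OR D) AND (NOT E OR A OR NOT D)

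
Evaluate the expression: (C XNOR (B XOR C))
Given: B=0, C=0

Substituting: (0 XNOR (0 XOR 0))
= 1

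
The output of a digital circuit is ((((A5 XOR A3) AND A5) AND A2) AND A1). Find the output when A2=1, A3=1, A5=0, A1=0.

Substituting: ((((0 XOR 1) AND 0) AND 1) AND 0)
= 0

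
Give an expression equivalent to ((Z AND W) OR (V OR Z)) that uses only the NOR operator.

((((Z NOR Z) NOR (W NOR W)) NOR ((V NOR Z) NOR (V NOR Z))) NOR (((Z NOR Z) NOR (W NOR W)) NOR ((V NOR Z) NOR (V NOR Z))))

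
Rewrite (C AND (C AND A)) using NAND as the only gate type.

((C NAND ((C NAND A) NAND (C NAND A))) NAND (C NAND ((C NAND A) NAND (C NAND A))))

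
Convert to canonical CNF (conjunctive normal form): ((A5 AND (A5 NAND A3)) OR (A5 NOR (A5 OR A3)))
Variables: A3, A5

(NOT A3 OR A5) AND (NOT A3 OR NOT A5)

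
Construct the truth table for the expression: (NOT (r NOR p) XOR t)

p | r | t | Output
------------------
0 | 0 | 0 | 0
0 | 0 | 1 | 1
0 | 1 | 0 | 1
0 | 1 | 1 | 0
1 | 0 | 0 | 1
1 | 0 | 1 | 0
1 | 1 | 0 | 1
1 | 1 | 1 | 0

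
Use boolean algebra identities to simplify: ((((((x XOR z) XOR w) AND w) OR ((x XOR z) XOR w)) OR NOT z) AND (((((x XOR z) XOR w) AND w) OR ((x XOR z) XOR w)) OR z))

By distribution ((E OR v) AND (E OR NOT v) = E) then absorption (E OR (E AND v) = E):
= ((x XOR z) XOR w)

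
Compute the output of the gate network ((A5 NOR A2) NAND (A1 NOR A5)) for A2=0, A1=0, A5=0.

Substituting: ((0 NOR 0) NAND (0 NOR 0))
= 0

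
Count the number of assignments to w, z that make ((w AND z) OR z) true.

Satisfying assignments: (0,1), (1,1)
Count: 2 out of 4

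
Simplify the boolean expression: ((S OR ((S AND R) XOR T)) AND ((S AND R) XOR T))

By absorption (E AND (E OR v) = E):
= ((S AND R) XOR T)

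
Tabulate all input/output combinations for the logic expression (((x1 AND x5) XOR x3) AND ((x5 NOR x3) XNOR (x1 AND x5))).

x5 | x1 | x3 | Output
---------------------
0 | 0 | 0 | 0
0 | 0 | 1 | 1
0 | 1 | 0 | 0
0 | 1 | 1 | 1
1 | 0 | 0 | 0
1 | 0 | 1 | 1
1 | 1 | 0 | 0
1 | 1 | 1 | 0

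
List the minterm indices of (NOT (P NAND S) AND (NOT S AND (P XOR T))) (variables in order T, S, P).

Σm() = FALSE (no minterms)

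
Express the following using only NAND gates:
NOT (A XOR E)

(((A NAND (A NAND E)) NAND (E NAND (A NAND E))) NAND ((A NAND (A NAND E)) NAND (E NAND (A NAND E))))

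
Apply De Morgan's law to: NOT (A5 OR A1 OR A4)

NOT A5 AND NOT A1 AND NOT A4
De Morgan's: NOT(OR of terms) = AND of negations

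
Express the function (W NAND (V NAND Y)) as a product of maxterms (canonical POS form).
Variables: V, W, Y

ΠM(2, 3, 6) = (V OR NOT W OR Y) AND (V OR NOT W OR NOT Y) AND (NOT V OR NOT W OR Y)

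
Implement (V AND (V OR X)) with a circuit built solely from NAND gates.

((V NAND ((V NAND V) NAND (X NAND X))) NAND (V NAND ((V NAND V) NAND (X NAND X))))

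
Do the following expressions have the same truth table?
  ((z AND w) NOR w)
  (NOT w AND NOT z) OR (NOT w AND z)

Yes, they are equivalent — the two output columns agree on all 4 assignments:
w | z | Expression 1 | Expression 2
-----------------------------------
0 | 0 | 1 | 1
0 | 1 | 1 | 1
1 | 0 | 0 | 0
1 | 1 | 0 | 0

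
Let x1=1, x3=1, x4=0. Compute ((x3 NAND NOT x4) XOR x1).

Substituting: ((1 NAND NOT 0) XOR 1)
= 1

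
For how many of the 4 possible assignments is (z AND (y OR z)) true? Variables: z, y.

Satisfying assignments: (1,0), (1,1)
Count: 2 out of 4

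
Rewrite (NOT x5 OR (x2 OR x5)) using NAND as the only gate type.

(((x5 NAND x5) NAND (x5 NAND x5)) NAND (((x2 NAND x2) NAND (x5 NAND x5)) NAND ((x2 NAND x2) NAND (x5 NAND x5))))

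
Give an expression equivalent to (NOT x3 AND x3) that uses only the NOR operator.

(((x3 NOR x3) NOR (x3 NOR x3)) NOR (x3 NOR x3))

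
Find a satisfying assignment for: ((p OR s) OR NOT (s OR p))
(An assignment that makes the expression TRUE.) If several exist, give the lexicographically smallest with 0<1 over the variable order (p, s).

p=0, s=0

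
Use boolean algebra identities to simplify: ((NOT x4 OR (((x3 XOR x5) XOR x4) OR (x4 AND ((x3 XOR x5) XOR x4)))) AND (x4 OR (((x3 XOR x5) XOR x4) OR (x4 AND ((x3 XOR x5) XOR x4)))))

By distribution ((E OR v) AND (E OR NOT v) = E) then absorption (E OR (E AND v) = E):
= ((x3 XOR x5) XOR x4)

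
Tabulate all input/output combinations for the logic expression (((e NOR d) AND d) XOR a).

e | a | d | Output
------------------
0 | 0 | 0 | 0
0 | 0 | 1 | 0
0 | 1 | 0 | 1
0 | 1 | 1 | 1
1 | 0 | 0 | 0
1 | 0 | 1 | 0
1 | 1 | 0 | 1
1 | 1 | 1 | 1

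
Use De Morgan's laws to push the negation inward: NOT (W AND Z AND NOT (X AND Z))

NOT W OR NOT Z OR (X AND Z)
De Morgan's: NOT(AND of terms) = OR of negations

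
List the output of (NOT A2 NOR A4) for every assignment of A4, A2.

A4 | A2 | Output
----------------
0 | 0 | 0
0 | 1 | 1
1 | 0 | 0
1 | 1 | 0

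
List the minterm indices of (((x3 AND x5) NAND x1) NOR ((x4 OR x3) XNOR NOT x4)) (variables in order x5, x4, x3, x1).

Σm(15) = (x5 AND x4 AND x3 AND x1)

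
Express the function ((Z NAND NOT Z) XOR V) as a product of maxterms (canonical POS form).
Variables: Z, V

ΠM(1, 3) = (Z OR NOT V) AND (NOT Z OR NOT V)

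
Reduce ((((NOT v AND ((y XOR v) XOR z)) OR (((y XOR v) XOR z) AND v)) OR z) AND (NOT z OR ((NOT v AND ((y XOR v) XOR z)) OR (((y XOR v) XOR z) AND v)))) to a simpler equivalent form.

By distribution ((E OR v) AND (E OR NOT v) = E) then distribution ((E AND v) OR (E AND NOT v) = E):
= ((y XOR v) XOR z)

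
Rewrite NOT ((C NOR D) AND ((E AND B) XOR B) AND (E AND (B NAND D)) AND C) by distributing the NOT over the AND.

NOT (C NOR D) OR NOT ((E AND B) XOR B) OR NOT (E AND (B NAND D)) OR NOT C
De Morgan's: NOT(AND of terms) = OR of negations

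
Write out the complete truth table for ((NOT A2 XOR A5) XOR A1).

A5 | A2 | A1 | Output
---------------------
0 | 0 | 0 | 1
0 | 0 | 1 | 0
0 | 1 | 0 | 0
0 | 1 | 1 | 1
1 | 0 | 0 | 0
1 | 0 | 1 | 1
1 | 1 | 0 | 1
1 | 1 | 1 | 0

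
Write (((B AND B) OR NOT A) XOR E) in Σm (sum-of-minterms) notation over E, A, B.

Σm(0, 1, 3, 6) = (NOT E AND NOT A AND NOT B) OR (NOT E AND NOT A AND B) OR (NOT E AND A AND B) OR (E AND A AND NOT B)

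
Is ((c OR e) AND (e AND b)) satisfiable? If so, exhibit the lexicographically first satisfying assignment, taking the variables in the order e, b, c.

e=1, b=1, c=0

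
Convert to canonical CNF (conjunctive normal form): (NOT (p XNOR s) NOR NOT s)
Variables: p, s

(p OR s) AND (p OR NOT s) AND (NOT p OR s)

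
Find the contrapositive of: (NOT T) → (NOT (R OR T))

Contrapositive: (R OR T) → T
Note: A statement and its contrapositive are logically equivalent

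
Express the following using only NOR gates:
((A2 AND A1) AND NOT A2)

((((A2 NOR A2) NOR (A1 NOR A1)) NOR ((A2 NOR A2) NOR (A1 NOR A1))) NOR ((A2 NOR A2) NOR (A2 NOR A2)))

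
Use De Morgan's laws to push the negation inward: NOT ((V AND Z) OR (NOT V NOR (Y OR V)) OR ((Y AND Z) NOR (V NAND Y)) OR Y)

NOT (V AND Z) AND NOT (NOT V NOR (Y OR V)) AND NOT ((Y AND Z) NOR (V NAND Y)) AND NOT Y
De Morgan's: NOT(OR of terms) = AND of negations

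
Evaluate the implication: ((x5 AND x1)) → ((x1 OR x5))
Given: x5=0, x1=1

Antecedent ((x5 AND x1)) = 0; consequent ((x1 OR x5)) = 1.
0 → 1 = 1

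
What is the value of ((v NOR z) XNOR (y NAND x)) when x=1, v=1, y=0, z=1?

Substituting: ((1 NOR 1) XNOR (0 NAND 1))
= 0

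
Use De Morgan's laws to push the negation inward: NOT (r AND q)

NOT r OR NOT q
De Morgan's: NOT(AND of terms) = OR of negations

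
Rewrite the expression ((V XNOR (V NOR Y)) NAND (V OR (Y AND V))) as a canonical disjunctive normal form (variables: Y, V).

(NOT Y AND NOT V) OR (NOT Y AND V) OR (Y AND NOT V) OR (Y AND V)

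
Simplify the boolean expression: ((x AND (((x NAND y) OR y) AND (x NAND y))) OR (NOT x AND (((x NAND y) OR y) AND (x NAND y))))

By distribution ((E AND v) OR (E AND NOT v) = E) then absorption (E AND (E OR v) = E):
= (x NAND y)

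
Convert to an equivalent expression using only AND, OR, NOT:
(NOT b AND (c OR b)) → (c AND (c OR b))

NOT (NOT b AND (c OR b)) OR (c AND (c OR b))
(Implication elimination: A → B = NOT A OR B)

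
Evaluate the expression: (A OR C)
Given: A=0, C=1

Substituting: (0 OR 1)
= 1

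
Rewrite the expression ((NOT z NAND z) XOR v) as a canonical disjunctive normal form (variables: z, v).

(NOT z AND NOT v) OR (z AND NOT v)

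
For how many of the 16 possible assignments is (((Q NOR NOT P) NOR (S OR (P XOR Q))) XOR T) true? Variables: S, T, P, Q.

Satisfying assignments: (0,0,0,0), (0,0,1,1), (0,1,0,1), (0,1,1,0), (1,1,0,0), (1,1,0,1), (1,1,1,0), (1,1,1,1)
Count: 8 out of 16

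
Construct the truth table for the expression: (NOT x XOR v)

v | x | Output
--------------
0 | 0 | 1
0 | 1 | 0
1 | 0 | 0
1 | 1 | 1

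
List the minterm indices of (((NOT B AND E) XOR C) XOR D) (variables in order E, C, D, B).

Σm(2, 3, 4, 5, 8, 11, 13, 14) = (NOT E AND NOT C AND D AND NOT B) OR (NOT E AND NOT C AND D AND B) OR (NOT E AND C AND NOT D AND NOT B) OR (NOT E AND C AND NOT D AND B) OR (E AND NOT C AND NOT D AND NOT B) OR (E AND NOT C AND D AND B) OR (E AND C AND NOT D AND B) OR (E AND C AND D AND NOT B)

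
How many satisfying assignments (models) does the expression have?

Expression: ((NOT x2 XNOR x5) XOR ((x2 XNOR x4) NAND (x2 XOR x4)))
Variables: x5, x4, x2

Satisfying assignments: (0,0,0), (0,1,0), (1,0,1), (1,1,1)
Count: 4 out of 8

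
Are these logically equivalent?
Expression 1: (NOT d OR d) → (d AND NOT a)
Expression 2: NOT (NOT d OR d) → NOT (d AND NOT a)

No, Inverse is not equivalent to original (counterexample: a=0, e=0, d=0)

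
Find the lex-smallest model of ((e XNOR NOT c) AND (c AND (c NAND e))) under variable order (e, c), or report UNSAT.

e=0, c=1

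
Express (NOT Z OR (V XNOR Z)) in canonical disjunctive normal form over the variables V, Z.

(NOT V AND NOT Z) OR (V AND NOT Z) OR (V AND Z)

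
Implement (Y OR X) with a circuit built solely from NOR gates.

((Y NOR X) NOR (Y NOR X))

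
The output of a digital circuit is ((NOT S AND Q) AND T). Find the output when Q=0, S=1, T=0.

Substituting: ((NOT 1 AND 0) AND 0)
= 0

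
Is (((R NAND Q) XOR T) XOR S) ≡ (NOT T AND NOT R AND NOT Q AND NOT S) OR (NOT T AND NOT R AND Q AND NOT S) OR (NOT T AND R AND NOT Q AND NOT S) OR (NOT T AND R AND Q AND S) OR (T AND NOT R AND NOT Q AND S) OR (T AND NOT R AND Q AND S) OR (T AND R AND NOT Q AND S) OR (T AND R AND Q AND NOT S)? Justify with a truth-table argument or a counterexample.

Yes, they are equivalent — the two output columns agree on all 16 assignments:
T | R | Q | S | Expression 1 | Expression 2
-------------------------------------------
0 | 0 | 0 | 0 | 1 | 1
0 | 0 | 0 | 1 | 0 | 0
0 | 0 | 1 | 0 | 1 | 1
0 | 0 | 1 | 1 | 0 | 0
0 | 1 | 0 | 0 | 1 | 1
0 | 1 | 0 | 1 | 0 | 0
0 | 1 | 1 | 0 | 0 | 0
0 | 1 | 1 | 1 | 1 | 1
1 | 0 | 0 | 0 | 0 | 0
1 | 0 | 0 | 1 | 1 | 1
1 | 0 | 1 | 0 | 0 | 0
1 | 0 | 1 | 1 | 1 | 1
1 | 1 | 0 | 0 | 0 | 0
1 | 1 | 0 | 1 | 1 | 1
1 | 1 | 1 | 0 | 1 | 1
1 | 1 | 1 | 1 | 0 | 0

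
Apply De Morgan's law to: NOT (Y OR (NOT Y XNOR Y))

NOT Y AND NOT (NOT Y XNOR Y)
De Morgan's: NOT(OR of terms) = AND of negations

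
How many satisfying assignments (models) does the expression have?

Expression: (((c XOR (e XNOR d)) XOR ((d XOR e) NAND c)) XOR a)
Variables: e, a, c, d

Satisfying assignments: (0,0,0,1), (0,0,1,0), (0,0,1,1), (0,1,0,0), (1,0,0,0), (1,0,1,0), (1,0,1,1), (1,1,0,1)
Count: 8 out of 16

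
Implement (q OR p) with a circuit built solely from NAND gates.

((q NAND q) NAND (p NAND p))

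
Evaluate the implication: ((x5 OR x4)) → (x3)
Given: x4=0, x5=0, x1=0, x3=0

Antecedent ((x5 OR x4)) = 0; consequent (x3) = 0.
0 → 0 = 1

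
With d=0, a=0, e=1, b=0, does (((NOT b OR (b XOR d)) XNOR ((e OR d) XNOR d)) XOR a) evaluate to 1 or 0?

Substituting: (((NOT 0 OR (0 XOR 0)) XNOR ((1 OR 0) XNOR 0)) XOR 0)
= 0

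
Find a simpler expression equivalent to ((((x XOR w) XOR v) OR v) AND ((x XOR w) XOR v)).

By absorption (E AND (E OR v) = E):
= ((x XOR w) XOR v)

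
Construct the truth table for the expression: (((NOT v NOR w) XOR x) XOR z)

x | w | v | z | Output
----------------------
0 | 0 | 0 | 0 | 0
0 | 0 | 0 | 1 | 1
0 | 0 | 1 | 0 | 1
0 | 0 | 1 | 1 | 0
0 | 1 | 0 | 0 | 0
0 | 1 | 0 | 1 | 1
0 | 1 | 1 | 0 | 0
0 | 1 | 1 | 1 | 1
1 | 0 | 0 | 0 | 1
1 | 0 | 0 | 1 | 0
1 | 0 | 1 | 0 | 0
1 | 0 | 1 | 1 | 1
1 | 1 | 0 | 0 | 1
1 | 1 | 0 | 1 | 0
1 | 1 | 1 | 0 | 1
1 | 1 | 1 | 1 | 0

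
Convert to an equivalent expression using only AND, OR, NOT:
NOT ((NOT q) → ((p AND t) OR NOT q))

(NOT q) AND NOT ((p AND t) OR NOT q)
(Negated implication: NOT(A → B) = A AND NOT B)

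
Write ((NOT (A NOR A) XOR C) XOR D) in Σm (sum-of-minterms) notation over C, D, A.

Σm(1, 2, 4, 7) = (NOT C AND NOT D AND A) OR (NOT C AND D AND NOT A) OR (C AND NOT D AND NOT A) OR (C AND D AND A)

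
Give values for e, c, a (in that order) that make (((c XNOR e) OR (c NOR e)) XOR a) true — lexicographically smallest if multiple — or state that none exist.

e=0, c=0, a=0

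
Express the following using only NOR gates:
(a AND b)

((a NOR a) NOR (b NOR b))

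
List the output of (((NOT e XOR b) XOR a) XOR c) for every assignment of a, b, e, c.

a | b | e | c | Output
----------------------
0 | 0 | 0 | 0 | 1
0 | 0 | 0 | 1 | 0
0 | 0 | 1 | 0 | 0
0 | 0 | 1 | 1 | 1
0 | 1 | 0 | 0 | 0
0 | 1 | 0 | 1 | 1
0 | 1 | 1 | 0 | 1
0 | 1 | 1 | 1 | 0
1 | 0 | 0 | 0 | 0
1 | 0 | 0 | 1 | 1
1 | 0 | 1 | 0 | 1
1 | 0 | 1 | 1 | 0
1 | 1 | 0 | 0 | 1
1 | 1 | 0 | 1 | 0
1 | 1 | 1 | 0 | 0
1 | 1 | 1 | 1 | 1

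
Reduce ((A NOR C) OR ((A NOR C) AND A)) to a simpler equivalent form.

By absorption (E OR (E AND v) = E):
= (A NOR C)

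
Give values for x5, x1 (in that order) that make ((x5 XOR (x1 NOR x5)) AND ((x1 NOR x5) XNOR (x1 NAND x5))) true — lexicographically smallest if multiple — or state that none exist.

x5=0, x1=0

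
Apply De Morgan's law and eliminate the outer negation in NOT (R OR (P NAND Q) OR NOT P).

NOT R AND NOT (P NAND Q) AND P
De Morgan's: NOT(OR of terms) = AND of negations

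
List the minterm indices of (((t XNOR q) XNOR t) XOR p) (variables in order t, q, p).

Σm(1, 2, 5, 6) = (NOT t AND NOT q AND p) OR (NOT t AND q AND NOT p) OR (t AND NOT q AND p) OR (t AND q AND NOT p)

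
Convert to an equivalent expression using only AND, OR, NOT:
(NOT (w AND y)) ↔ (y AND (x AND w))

((NOT (w AND y)) AND (y AND (x AND w))) OR ((w AND y) AND NOT (y AND (x AND w)))
(Biconditional = both true or both false)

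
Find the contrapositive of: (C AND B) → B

Contrapositive: NOT B → NOT (C AND B)
Note: A statement and its contrapositive are logically equivalent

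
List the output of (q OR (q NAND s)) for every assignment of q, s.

q | s | Output
--------------
0 | 0 | 1
0 | 1 | 1
1 | 0 | 1
1 | 1 | 1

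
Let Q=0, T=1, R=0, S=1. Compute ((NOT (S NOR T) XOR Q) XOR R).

Substituting: ((NOT (1 NOR 1) XOR 0) XOR 0)
= 1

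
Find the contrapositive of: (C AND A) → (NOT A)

Contrapositive: A → NOT (C AND A)
Note: A statement and its contrapositive are logically equivalent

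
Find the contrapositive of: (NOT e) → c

Contrapositive: NOT c → e
Note: A statement and its contrapositive are logically equivalent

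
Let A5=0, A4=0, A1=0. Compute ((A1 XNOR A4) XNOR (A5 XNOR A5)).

Substituting: ((0 XNOR 0) XNOR (0 XNOR 0))
= 1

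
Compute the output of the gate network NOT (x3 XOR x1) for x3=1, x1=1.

Substituting: NOT (1 XOR 1)
= 1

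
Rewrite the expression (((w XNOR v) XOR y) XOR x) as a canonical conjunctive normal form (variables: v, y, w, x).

(v OR y OR w OR NOT x) AND (v OR y OR NOT w OR x) AND (v OR NOT y OR w OR x) AND (v OR NOT y OR NOT w OR NOT x) AND (NOT v OR y OR w OR x) AND (NOT v OR y OR NOT w OR NOT x) AND (NOT v OR NOT y OR w OR NOT x) AND (NOT v OR NOT y OR NOT w OR x)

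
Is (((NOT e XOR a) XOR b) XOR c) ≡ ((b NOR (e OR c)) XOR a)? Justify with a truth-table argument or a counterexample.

No. Counterexample: with e=0, b=1, c=1, a=0, Expression 1 = 1 but Expression 2 = 0.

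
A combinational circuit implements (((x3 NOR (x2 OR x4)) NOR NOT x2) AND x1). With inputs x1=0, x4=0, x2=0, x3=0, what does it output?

Substituting: (((0 NOR (0 OR 0)) NOR NOT 0) AND 0)
= 0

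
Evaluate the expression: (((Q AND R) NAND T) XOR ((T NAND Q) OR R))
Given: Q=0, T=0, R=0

Substituting: (((0 AND 0) NAND 0) XOR ((0 NAND 0) OR 0))
= 0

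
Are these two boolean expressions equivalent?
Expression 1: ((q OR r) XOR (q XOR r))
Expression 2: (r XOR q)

No. Counterexample: with q=0, r=1, Expression 1 = 0 but Expression 2 = 1.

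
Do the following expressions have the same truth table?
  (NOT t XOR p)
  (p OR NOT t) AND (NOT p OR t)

Yes, they are equivalent — the two output columns agree on all 4 assignments:
p | t | Expression 1 | Expression 2
-----------------------------------
0 | 0 | 1 | 1
0 | 1 | 0 | 0
1 | 0 | 0 | 0
1 | 1 | 1 | 1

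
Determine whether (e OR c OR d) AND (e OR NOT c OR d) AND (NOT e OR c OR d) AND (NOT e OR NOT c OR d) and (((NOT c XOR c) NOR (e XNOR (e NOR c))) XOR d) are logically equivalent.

Yes, they are equivalent — the two output columns agree on all 8 assignments:
e | c | d | Expression 1 | Expression 2
---------------------------------------
0 | 0 | 0 | 0 | 0
0 | 0 | 1 | 1 | 1
0 | 1 | 0 | 0 | 0
0 | 1 | 1 | 1 | 1
1 | 0 | 0 | 0 | 0
1 | 0 | 1 | 1 | 1
1 | 1 | 0 | 0 | 0
1 | 1 | 1 | 1 | 1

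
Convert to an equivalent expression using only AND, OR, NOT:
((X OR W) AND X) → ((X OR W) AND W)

NOT ((X OR W) AND X) OR ((X OR W) AND W)
(Implication elimination: A → B = NOT A OR B)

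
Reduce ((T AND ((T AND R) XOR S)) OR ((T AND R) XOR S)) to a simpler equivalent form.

By absorption (E OR (E AND v) = E):
= ((T AND R) XOR S)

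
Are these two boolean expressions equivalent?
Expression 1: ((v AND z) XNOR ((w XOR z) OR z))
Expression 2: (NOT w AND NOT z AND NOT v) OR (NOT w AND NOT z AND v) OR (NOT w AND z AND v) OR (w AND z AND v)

Yes, they are equivalent — the two output columns agree on all 8 assignments:
w | z | v | Expression 1 | Expression 2
---------------------------------------
0 | 0 | 0 | 1 | 1
0 | 0 | 1 | 1 | 1
0 | 1 | 0 | 0 | 0
0 | 1 | 1 | 1 | 1
1 | 0 | 0 | 0 | 0
1 | 0 | 1 | 0 | 0
1 | 1 | 0 | 0 | 0
1 | 1 | 1 | 1 | 1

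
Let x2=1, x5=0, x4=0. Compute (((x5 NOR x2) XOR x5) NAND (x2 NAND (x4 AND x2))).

Substituting: (((0 NOR 1) XOR 0) NAND (1 NAND (0 AND 1)))
= 1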